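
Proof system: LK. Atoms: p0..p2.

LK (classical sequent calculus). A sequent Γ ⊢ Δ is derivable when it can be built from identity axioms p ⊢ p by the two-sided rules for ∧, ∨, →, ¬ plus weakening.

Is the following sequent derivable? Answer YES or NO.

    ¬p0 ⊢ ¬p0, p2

Derivation trace:
[WR] ¬p0 ⊢ ¬p0, p2
  [¬L] ¬p0 ⊢ ¬p0
    [¬R]  ⊢ p0, ¬p0
      [Ax] p0 ⊢ p0

Result: YES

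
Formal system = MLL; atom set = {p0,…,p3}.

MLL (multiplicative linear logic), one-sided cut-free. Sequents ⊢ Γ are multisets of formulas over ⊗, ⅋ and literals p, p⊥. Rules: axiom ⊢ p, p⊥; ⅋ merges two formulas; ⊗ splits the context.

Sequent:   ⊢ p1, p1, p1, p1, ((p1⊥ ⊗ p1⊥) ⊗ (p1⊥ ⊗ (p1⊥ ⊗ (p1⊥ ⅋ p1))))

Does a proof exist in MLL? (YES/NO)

Proof tree:
[⊗]  ⊢ p1, p1, p1, p1, ((p1⊥ ⊗ p1⊥) ⊗ (p1⊥ ⊗ (p1⊥ ⊗ (p1⊥ ⅋ p1))))
  [⊗]  ⊢ p1, p1, (p1⊥ ⊗ p1⊥)
    [Ax]  ⊢ p1, p1⊥
    [Ax]  ⊢ p1, p1⊥
  [⊗]  ⊢ p1, p1, (p1⊥ ⊗ (p1⊥ ⊗ (p1⊥ ⅋ p1)))
    [Ax]  ⊢ p1, p1⊥
    [⊗]  ⊢ p1, (p1⊥ ⊗ (p1⊥ ⅋ p1))
      [Ax]  ⊢ p1, p1⊥
      [⅋]  ⊢ (p1⊥ ⅋ p1)
        [Ax]  ⊢ p1, p1⊥

Result: YES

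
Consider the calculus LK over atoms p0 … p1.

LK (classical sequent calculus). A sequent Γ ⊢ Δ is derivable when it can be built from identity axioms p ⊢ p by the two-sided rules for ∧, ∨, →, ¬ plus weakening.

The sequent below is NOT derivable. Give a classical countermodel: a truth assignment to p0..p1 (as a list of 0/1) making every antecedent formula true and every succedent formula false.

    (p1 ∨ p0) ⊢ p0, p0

Search for a countermodel by truth-table:
  v=00: Γ:[(p1 ∨ p0)=F] Δ:[p0=F, p0=F] refutes=False
  v=01: Γ:[(p1 ∨ p0)=T] Δ:[p0=F, p0=F] refutes=True  ← countermodel

Result: [0, 1]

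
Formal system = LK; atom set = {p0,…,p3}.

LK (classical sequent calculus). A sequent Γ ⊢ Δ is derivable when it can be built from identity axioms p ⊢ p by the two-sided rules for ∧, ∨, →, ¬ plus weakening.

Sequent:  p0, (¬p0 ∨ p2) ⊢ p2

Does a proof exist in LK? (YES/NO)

Proof tree:
[∨L] p0, (¬p0 ∨ p2) ⊢ p2
  [¬L] p0, ¬p0 ⊢ 
    [Ax] p0 ⊢ p0
  [Ax] p2 ⊢ p2

Result: YES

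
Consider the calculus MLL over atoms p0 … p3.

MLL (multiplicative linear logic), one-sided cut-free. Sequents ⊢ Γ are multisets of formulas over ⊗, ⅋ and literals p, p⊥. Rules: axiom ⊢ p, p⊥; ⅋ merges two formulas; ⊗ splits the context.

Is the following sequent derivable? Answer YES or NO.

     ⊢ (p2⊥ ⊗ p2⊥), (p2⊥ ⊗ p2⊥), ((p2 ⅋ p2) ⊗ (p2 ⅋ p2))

Derivation (root first):
[⊗]  ⊢ (p2⊥ ⊗ p2⊥), (p2⊥ ⊗ p2⊥), ((p2 ⅋ p2) ⊗ (p2 ⅋ p2))
  [⅋]  ⊢ (p2⊥ ⊗ p2⊥), (p2 ⅋ p2)
    [⊗]  ⊢ p2, p2, (p2⊥ ⊗ p2⊥)
      [Ax]  ⊢ p2, p2⊥
      [Ax]  ⊢ p2, p2⊥
  [⅋]  ⊢ (p2⊥ ⊗ p2⊥), (p2 ⅋ p2)
    [⊗]  ⊢ p2, p2, (p2⊥ ⊗ p2⊥)
      [Ax]  ⊢ p2, p2⊥
      [Ax]  ⊢ p2, p2⊥

Result: YES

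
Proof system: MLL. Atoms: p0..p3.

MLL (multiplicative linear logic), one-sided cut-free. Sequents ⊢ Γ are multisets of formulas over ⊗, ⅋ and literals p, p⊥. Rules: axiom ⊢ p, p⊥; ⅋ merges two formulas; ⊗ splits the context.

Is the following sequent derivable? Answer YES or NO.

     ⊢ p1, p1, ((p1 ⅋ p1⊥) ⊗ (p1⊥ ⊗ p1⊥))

Derivation trace:
[⊗]  ⊢ p1, p1, ((p1 ⅋ p1⊥) ⊗ (p1⊥ ⊗ p1⊥))
  [⅋]  ⊢ (p1 ⅋ p1⊥)
    [Ax]  ⊢ p1, p1⊥
  [⊗]  ⊢ p1, p1, (p1⊥ ⊗ p1⊥)
    [Ax]  ⊢ p1, p1⊥
    [Ax]  ⊢ p1, p1⊥

Result: YES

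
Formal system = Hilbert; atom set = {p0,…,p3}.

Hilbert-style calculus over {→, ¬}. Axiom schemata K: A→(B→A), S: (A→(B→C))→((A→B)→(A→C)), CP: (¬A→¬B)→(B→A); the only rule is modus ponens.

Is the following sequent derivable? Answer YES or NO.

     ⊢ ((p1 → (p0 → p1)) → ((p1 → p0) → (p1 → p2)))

Enumerate valuations to refute Γ ⊢ Δ:
  v=0000: Γ:[] Δ:[((p1 → (p0 → p1)) → ((p1 → p0) → (p1 → p2)))=T] refutes=False
  v=0001: Γ:[] Δ:[((p1 → (p0 → p1)) → ((p1 → p0) → (p1 → p2)))=T] refutes=False
  v=0010: Γ:[] Δ:[((p1 → (p0 → p1)) → ((p1 → p0) → (p1 → p2)))=T] refutes=False
  v=0011: Γ:[] Δ:[((p1 → (p0 → p1)) → ((p1 → p0) → (p1 → p2)))=T] refutes=False
  v=0100: Γ:[] Δ:[((p1 → (p0 → p1)) → ((p1 → p0) → (p1 → p2)))=T] refutes=False
  v=0101: Γ:[] Δ:[((p1 → (p0 → p1)) → ((p1 → p0) → (p1 → p2)))=T] refutes=False
  v=0110: Γ:[] Δ:[((p1 → (p0 → p1)) → ((p1 → p0) → (p1 → p2)))=T] refutes=False
  v=0111: Γ:[] Δ:[((p1 → (p0 → p1)) → ((p1 → p0) → (p1 → p2)))=T] refutes=False
  v=1000: Γ:[] Δ:[((p1 → (p0 → p1)) → ((p1 → p0) → (p1 → p2)))=T] refutes=False
  v=1001: Γ:[] Δ:[((p1 → (p0 → p1)) → ((p1 → p0) → (p1 → p2)))=T] refutes=False
  v=1010: Γ:[] Δ:[((p1 → (p0 → p1)) → ((p1 → p0) → (p1 → p2)))=T] refutes=False
  v=1011: Γ:[] Δ:[((p1 → (p0 → p1)) → ((p1 → p0) → (p1 → p2)))=T] refutes=False
  v=1100: Γ:[] Δ:[((p1 → (p0 → p1)) → ((p1 → p0) → (p1 → p2)))=F] refutes=True  ← countermodel

Result: NO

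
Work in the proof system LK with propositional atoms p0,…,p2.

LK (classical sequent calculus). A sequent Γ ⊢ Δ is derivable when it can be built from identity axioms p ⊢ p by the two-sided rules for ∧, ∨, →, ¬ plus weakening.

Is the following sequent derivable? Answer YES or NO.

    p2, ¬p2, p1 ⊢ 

Derivation trace:
[WL] p2, ¬p2, p1 ⊢ 
  [¬L] p2, ¬p2 ⊢ 
    [Ax] p2 ⊢ p2

Result: YES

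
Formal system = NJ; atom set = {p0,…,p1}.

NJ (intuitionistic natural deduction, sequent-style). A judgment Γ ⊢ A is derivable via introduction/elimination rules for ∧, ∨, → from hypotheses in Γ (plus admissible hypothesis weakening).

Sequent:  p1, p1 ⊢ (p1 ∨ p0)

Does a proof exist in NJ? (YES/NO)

Derivation (root first):
[∨I₁] p1, p1 ⊢ (p1 ∨ p0)
  [Wk] p1, p1 ⊢ p1
    [Ax] p1 ⊢ p1

Result: YES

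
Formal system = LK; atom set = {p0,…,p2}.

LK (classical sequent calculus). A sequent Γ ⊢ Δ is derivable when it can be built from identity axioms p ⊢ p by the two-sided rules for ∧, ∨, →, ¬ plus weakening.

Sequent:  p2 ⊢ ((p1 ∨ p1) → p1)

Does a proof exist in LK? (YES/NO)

Proof tree:
[WL] p2 ⊢ ((p1 ∨ p1) → p1)
  [→R]  ⊢ ((p1 ∨ p1) → p1)
    [∨L] (p1 ∨ p1) ⊢ p1
      [Ax] p1 ⊢ p1
      [Ax] p1 ⊢ p1

Result: YES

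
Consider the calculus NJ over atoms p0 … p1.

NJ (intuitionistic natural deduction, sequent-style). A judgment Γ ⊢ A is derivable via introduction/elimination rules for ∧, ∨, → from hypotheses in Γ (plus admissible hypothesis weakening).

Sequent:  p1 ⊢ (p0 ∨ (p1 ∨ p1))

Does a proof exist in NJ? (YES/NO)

Derivation (root first):
[∨I₂] p1 ⊢ (p0 ∨ (p1 ∨ p1))
  [∨I₁] p1 ⊢ (p1 ∨ p1)
    [Ax] p1 ⊢ p1

Result: YES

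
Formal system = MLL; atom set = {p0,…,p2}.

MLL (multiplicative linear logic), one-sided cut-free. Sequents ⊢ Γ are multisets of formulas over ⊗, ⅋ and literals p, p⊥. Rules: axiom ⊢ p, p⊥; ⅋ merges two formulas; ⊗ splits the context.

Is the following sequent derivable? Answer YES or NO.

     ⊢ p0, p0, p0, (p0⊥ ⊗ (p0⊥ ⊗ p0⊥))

Derivation (root first):
[⊗]  ⊢ p0, p0, p0, (p0⊥ ⊗ (p0⊥ ⊗ p0⊥))
  [Ax]  ⊢ p0, p0⊥
  [⊗]  ⊢ p0, p0, (p0⊥ ⊗ p0⊥)
    [Ax]  ⊢ p0, p0⊥
    [Ax]  ⊢ p0, p0⊥

Result: YES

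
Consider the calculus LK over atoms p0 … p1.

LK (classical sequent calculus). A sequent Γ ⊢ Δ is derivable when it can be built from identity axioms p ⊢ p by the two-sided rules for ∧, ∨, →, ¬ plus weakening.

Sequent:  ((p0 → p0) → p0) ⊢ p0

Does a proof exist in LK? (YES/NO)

Proof tree:
[→L] ((p0 → p0) → p0) ⊢ p0
  [→R]  ⊢ (p0 → p0)
    [Ax] p0 ⊢ p0
  [Ax] p0 ⊢ p0

Result: YES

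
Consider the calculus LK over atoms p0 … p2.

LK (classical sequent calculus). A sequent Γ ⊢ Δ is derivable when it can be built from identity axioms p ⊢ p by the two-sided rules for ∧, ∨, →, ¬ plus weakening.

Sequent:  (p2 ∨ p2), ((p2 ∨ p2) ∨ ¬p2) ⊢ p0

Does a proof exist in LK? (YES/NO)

Enumerate valuations to refute Γ ⊢ Δ:
  v=000: Γ:[(p2 ∨ p2)=F, ((p2 ∨ p2) ∨ ¬p2)=T] Δ:[p0=F] refutes=False
  v=001: Γ:[(p2 ∨ p2)=T, ((p2 ∨ p2) ∨ ¬p2)=T] Δ:[p0=F] refutes=True  ← countermodel

Result: NO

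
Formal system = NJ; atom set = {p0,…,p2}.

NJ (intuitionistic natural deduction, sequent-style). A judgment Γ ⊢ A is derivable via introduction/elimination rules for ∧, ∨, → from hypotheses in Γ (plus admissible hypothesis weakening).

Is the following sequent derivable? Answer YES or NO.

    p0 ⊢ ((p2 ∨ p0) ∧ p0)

Derivation (root first):
[∧I] p0 ⊢ ((p2 ∨ p0) ∧ p0)
  [∨I₂] p0 ⊢ (p2 ∨ p0)
    [Ax] p0 ⊢ p0
  [Ax] p0 ⊢ p0

Result: YES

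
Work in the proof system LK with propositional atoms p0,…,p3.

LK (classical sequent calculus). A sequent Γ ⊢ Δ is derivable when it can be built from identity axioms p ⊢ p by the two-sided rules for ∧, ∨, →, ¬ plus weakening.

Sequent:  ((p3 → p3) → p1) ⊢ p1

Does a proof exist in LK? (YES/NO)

Proof tree:
[→L] ((p3 → p3) → p1) ⊢ p1
  [→R]  ⊢ (p3 → p3)
    [Ax] p3 ⊢ p3
  [Ax] p1 ⊢ p1

Result: YES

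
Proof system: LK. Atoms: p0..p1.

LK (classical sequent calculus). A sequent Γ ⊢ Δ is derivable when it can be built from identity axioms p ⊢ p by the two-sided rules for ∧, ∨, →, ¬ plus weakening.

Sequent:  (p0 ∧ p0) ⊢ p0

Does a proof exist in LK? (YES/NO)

Derivation trace:
[∧L] (p0 ∧ p0) ⊢ p0
  [WL] p0, p0 ⊢ p0
    [Ax] p0 ⊢ p0

Result: YES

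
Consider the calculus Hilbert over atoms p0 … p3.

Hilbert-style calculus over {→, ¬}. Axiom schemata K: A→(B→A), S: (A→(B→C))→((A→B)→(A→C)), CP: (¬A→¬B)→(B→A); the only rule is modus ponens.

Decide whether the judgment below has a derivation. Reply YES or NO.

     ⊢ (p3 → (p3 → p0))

Truth-table refutation:
  v=0000: Γ:[] Δ:[(p3 → (p3 → p0))=T] refutes=False
  v=0001: Γ:[] Δ:[(p3 → (p3 → p0))=F] refutes=True  ← countermodel

Result: NO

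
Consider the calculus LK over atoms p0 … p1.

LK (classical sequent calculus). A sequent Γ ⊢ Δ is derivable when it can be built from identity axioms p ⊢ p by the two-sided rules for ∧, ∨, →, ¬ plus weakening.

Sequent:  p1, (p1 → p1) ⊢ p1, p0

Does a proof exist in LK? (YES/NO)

Derivation (root first):
[→L] p1, (p1 → p1) ⊢ p1, p0
  [Ax] p1 ⊢ p1
  [WR] p1 ⊢ p1, p0
    [Ax] p1 ⊢ p1

Result: YES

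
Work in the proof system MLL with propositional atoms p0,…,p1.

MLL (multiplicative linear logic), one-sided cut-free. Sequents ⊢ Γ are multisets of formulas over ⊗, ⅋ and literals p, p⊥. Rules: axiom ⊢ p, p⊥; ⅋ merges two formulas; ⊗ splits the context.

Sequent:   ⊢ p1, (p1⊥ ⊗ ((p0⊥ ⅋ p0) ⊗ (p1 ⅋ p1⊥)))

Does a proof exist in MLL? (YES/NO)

Derivation (root first):
[⊗]  ⊢ p1, (p1⊥ ⊗ ((p0⊥ ⅋ p0) ⊗ (p1 ⅋ p1⊥)))
  [Ax]  ⊢ p1, p1⊥
  [⊗]  ⊢ ((p0⊥ ⅋ p0) ⊗ (p1 ⅋ p1⊥))
    [⅋]  ⊢ (p0⊥ ⅋ p0)
      [Ax]  ⊢ p0, p0⊥
    [⅋]  ⊢ (p1 ⅋ p1⊥)
      [Ax]  ⊢ p1, p1⊥

Result: YES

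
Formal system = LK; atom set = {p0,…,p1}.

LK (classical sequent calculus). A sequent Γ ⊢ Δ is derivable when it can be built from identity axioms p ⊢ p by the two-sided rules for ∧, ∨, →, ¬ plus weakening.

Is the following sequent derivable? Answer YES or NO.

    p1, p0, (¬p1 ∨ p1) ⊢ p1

Derivation (root first):
[∨L] p1, p0, (¬p1 ∨ p1) ⊢ p1
  [¬L] p1, p0, ¬p1 ⊢ 
    [WL] p1, p0 ⊢ p1
      [Ax] p1 ⊢ p1
  [Ax] p1 ⊢ p1

Result: YES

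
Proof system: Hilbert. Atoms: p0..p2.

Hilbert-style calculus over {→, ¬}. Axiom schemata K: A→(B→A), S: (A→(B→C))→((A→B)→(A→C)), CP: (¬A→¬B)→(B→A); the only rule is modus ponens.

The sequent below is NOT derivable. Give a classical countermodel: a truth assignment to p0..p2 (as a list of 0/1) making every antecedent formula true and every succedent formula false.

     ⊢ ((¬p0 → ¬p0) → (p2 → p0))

Search for a countermodel by truth-table:
  v=000: Γ:[] Δ:[((¬p0 → ¬p0) → (p2 → p0))=T] refutes=False
  v=001: Γ:[] Δ:[((¬p0 → ¬p0) → (p2 → p0))=F] refutes=True  ← countermodel

Result: [0, 0, 1]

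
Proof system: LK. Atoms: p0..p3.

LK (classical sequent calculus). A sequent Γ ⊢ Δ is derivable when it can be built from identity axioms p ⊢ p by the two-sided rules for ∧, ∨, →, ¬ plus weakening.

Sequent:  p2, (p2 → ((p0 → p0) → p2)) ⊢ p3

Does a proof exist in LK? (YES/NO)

Search for a countermodel by truth-table:
  v=0000: Γ:[p2=F, (p2 → ((p0 → p0) → p2))=T] Δ:[p3=F] refutes=False
  v=0001: Γ:[p2=F, (p2 → ((p0 → p0) → p2))=T] Δ:[p3=T] refutes=False
  v=0010: Γ:[p2=T, (p2 → ((p0 → p0) → p2))=T] Δ:[p3=F] refutes=True  ← countermodel

Result: NO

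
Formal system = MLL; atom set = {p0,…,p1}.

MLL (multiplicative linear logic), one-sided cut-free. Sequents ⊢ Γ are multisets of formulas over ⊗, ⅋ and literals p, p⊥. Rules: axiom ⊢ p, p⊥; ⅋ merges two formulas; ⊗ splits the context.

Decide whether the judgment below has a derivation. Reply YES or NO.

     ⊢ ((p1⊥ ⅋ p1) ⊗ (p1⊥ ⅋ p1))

Derivation trace:
[⊗]  ⊢ ((p1⊥ ⅋ p1) ⊗ (p1⊥ ⅋ p1))
  [⅋]  ⊢ (p1⊥ ⅋ p1)
    [Ax]  ⊢ p1, p1⊥
  [⅋]  ⊢ (p1⊥ ⅋ p1)
    [Ax]  ⊢ p1, p1⊥

Result: YES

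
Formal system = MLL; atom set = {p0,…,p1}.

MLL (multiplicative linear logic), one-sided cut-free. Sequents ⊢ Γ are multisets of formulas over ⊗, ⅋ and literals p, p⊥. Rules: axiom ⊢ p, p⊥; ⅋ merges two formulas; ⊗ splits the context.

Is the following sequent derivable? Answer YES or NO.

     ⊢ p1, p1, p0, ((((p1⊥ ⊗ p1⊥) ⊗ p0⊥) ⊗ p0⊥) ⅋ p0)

Proof tree:
[⅋]  ⊢ p1, p1, p0, ((((p1⊥ ⊗ p1⊥) ⊗ p0⊥) ⊗ p0⊥) ⅋ p0)
  [⊗]  ⊢ p1, p1, p0, p0, (((p1⊥ ⊗ p1⊥) ⊗ p0⊥) ⊗ p0⊥)
    [⊗]  ⊢ p1, p1, p0, ((p1⊥ ⊗ p1⊥) ⊗ p0⊥)
      [⊗]  ⊢ p1, p1, (p1⊥ ⊗ p1⊥)
        [Ax]  ⊢ p1, p1⊥
        [Ax]  ⊢ p1, p1⊥
      [Ax]  ⊢ p0, p0⊥
    [Ax]  ⊢ p0, p0⊥

Result: YES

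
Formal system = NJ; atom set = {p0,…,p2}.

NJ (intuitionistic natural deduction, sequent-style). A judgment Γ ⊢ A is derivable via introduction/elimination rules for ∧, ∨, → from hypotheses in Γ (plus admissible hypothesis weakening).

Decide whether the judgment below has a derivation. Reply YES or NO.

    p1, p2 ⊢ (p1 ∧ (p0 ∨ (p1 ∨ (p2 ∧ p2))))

Derivation (root first):
[∧I] p1, p2 ⊢ (p1 ∧ (p0 ∨ (p1 ∨ (p2 ∧ p2))))
  [Ax] p1 ⊢ p1
  [∨I₂] p2 ⊢ (p0 ∨ (p1 ∨ (p2 ∧ p2)))
    [∨I₂] p2 ⊢ (p1 ∨ (p2 ∧ p2))
      [∧I] p2 ⊢ (p2 ∧ p2)
        [Ax] p2 ⊢ p2
        [Ax] p2 ⊢ p2

Result: YES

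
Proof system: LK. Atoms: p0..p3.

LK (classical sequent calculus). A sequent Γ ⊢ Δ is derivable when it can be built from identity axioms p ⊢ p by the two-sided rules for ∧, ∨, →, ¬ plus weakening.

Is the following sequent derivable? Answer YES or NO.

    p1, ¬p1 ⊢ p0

Derivation trace:
[WR] p1, ¬p1 ⊢ p0
  [¬L] p1, ¬p1 ⊢ 
    [Ax] p1 ⊢ p1

Result: YES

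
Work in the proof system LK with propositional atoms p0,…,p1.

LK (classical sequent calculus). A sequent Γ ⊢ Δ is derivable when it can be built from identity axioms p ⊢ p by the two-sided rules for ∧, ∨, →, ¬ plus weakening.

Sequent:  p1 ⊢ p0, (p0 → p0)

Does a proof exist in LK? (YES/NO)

Derivation (root first):
[WL] p1 ⊢ p0, (p0 → p0)
  [→R]  ⊢ p0, (p0 → p0)
    [WR] p0 ⊢ p0, p0
      [Ax] p0 ⊢ p0

Result: YES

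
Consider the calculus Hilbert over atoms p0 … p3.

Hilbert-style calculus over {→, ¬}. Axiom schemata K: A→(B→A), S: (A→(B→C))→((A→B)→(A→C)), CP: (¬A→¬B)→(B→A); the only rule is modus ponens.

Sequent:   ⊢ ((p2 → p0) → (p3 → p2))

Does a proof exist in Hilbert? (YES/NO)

Truth-table refutation:
  v=0000: Γ:[] Δ:[((p2 → p0) → (p3 → p2))=T] refutes=False
  v=0001: Γ:[] Δ:[((p2 → p0) → (p3 → p2))=F] refutes=True  ← countermodel

Result: NO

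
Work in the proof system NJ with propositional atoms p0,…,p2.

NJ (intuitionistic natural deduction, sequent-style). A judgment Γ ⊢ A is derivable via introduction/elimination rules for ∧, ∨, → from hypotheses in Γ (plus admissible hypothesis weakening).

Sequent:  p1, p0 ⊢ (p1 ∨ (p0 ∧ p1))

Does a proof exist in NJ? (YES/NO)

Derivation trace:
[∨I₂] p1, p0 ⊢ (p1 ∨ (p0 ∧ p1))
  [∧I] p1, p0 ⊢ (p0 ∧ p1)
    [Ax] p0 ⊢ p0
    [Ax] p1 ⊢ p1

Result: YES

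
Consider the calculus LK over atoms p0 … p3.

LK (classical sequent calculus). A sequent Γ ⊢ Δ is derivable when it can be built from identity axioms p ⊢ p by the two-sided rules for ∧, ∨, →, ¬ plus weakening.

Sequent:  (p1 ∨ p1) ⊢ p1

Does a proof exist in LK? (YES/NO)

Derivation (root first):
[∨L] (p1 ∨ p1) ⊢ p1
  [WR] p1 ⊢ p1, p1, p1
    [WR] p1 ⊢ p1, p1
      [Ax] p1 ⊢ p1
  [WR] p1 ⊢ p1, p1
    [Ax] p1 ⊢ p1

Result: YES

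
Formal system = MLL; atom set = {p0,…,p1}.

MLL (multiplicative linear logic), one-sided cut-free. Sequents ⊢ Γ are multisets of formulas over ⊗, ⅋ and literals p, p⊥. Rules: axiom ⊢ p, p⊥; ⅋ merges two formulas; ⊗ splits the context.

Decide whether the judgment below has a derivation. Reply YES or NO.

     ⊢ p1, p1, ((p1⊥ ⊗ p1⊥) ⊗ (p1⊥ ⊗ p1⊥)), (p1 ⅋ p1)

Derivation trace:
[⅋]  ⊢ p1, p1, ((p1⊥ ⊗ p1⊥) ⊗ (p1⊥ ⊗ p1⊥)), (p1 ⅋ p1)
  [⊗]  ⊢ p1, p1, p1, p1, ((p1⊥ ⊗ p1⊥) ⊗ (p1⊥ ⊗ p1⊥))
    [⊗]  ⊢ p1, p1, (p1⊥ ⊗ p1⊥)
      [Ax]  ⊢ p1, p1⊥
      [Ax]  ⊢ p1, p1⊥
    [⊗]  ⊢ p1, p1, (p1⊥ ⊗ p1⊥)
      [Ax]  ⊢ p1, p1⊥
      [Ax]  ⊢ p1, p1⊥

Result: YES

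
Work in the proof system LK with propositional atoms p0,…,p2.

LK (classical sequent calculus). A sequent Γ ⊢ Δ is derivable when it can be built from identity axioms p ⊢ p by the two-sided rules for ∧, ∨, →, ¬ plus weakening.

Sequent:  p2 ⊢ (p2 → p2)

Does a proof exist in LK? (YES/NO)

Derivation (root first):
[→R] p2 ⊢ (p2 → p2)
  [WL] p2, p2 ⊢ p2
    [Ax] p2 ⊢ p2

Result: YES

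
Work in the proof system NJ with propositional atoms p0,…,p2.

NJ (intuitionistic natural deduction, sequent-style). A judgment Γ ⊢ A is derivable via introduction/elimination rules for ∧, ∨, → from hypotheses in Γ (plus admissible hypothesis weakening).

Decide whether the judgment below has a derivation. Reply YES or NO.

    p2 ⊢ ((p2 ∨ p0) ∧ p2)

Derivation (root first):
[∧I] p2 ⊢ ((p2 ∨ p0) ∧ p2)
  [∨I₁] p2 ⊢ (p2 ∨ p0)
    [Ax] p2 ⊢ p2
  [Ax] p2 ⊢ p2

Result: YES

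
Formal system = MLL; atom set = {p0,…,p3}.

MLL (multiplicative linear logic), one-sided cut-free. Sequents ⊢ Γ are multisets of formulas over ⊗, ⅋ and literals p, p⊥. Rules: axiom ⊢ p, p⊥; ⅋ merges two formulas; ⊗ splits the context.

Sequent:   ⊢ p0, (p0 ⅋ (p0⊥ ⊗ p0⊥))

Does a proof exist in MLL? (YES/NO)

Derivation (root first):
[⅋]  ⊢ p0, (p0 ⅋ (p0⊥ ⊗ p0⊥))
  [⊗]  ⊢ p0, p0, (p0⊥ ⊗ p0⊥)
    [Ax]  ⊢ p0, p0⊥
    [Ax]  ⊢ p0, p0⊥

Result: YES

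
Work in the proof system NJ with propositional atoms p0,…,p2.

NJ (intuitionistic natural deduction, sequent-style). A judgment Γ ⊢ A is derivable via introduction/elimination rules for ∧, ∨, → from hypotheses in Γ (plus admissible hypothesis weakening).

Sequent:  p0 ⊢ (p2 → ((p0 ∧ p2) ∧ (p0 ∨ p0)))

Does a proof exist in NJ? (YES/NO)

Proof tree:
[→I] p0 ⊢ (p2 → ((p0 ∧ p2) ∧ (p0 ∨ p0)))
  [∧I] p2, p0 ⊢ ((p0 ∧ p2) ∧ (p0 ∨ p0))
    [∧I] p2, p0 ⊢ (p0 ∧ p2)
      [Ax] p0 ⊢ p0
      [Ax] p2 ⊢ p2
    [∨I₂] p0 ⊢ (p0 ∨ p0)
      [Ax] p0 ⊢ p0

Result: YES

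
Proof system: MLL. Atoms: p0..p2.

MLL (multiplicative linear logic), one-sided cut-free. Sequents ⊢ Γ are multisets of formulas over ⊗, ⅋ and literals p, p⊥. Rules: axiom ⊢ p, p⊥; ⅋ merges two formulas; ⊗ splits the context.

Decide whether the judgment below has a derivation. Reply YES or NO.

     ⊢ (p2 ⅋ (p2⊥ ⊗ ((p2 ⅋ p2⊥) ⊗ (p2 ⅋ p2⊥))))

Derivation trace:
[⅋]  ⊢ (p2 ⅋ (p2⊥ ⊗ ((p2 ⅋ p2⊥) ⊗ (p2 ⅋ p2⊥))))
  [⊗]  ⊢ p2, (p2⊥ ⊗ ((p2 ⅋ p2⊥) ⊗ (p2 ⅋ p2⊥)))
    [Ax]  ⊢ p2, p2⊥
    [⊗]  ⊢ ((p2 ⅋ p2⊥) ⊗ (p2 ⅋ p2⊥))
      [⅋]  ⊢ (p2 ⅋ p2⊥)
        [Ax]  ⊢ p2, p2⊥
      [⅋]  ⊢ (p2 ⅋ p2⊥)
        [Ax]  ⊢ p2, p2⊥

Result: YES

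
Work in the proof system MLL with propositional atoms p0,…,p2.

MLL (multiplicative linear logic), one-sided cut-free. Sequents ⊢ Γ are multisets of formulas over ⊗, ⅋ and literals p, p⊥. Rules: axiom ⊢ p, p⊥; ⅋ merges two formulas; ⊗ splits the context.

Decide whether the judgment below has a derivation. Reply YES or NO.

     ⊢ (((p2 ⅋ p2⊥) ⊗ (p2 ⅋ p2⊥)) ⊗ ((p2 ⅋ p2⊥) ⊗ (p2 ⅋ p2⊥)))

Proof tree:
[⊗]  ⊢ (((p2 ⅋ p2⊥) ⊗ (p2 ⅋ p2⊥)) ⊗ ((p2 ⅋ p2⊥) ⊗ (p2 ⅋ p2⊥)))
  [⊗]  ⊢ ((p2 ⅋ p2⊥) ⊗ (p2 ⅋ p2⊥))
    [⅋]  ⊢ (p2 ⅋ p2⊥)
      [Ax]  ⊢ p2, p2⊥
    [⅋]  ⊢ (p2 ⅋ p2⊥)
      [Ax]  ⊢ p2, p2⊥
  [⊗]  ⊢ ((p2 ⅋ p2⊥) ⊗ (p2 ⅋ p2⊥))
    [⅋]  ⊢ (p2 ⅋ p2⊥)
      [Ax]  ⊢ p2, p2⊥
    [⅋]  ⊢ (p2 ⅋ p2⊥)
      [Ax]  ⊢ p2, p2⊥

Result: YES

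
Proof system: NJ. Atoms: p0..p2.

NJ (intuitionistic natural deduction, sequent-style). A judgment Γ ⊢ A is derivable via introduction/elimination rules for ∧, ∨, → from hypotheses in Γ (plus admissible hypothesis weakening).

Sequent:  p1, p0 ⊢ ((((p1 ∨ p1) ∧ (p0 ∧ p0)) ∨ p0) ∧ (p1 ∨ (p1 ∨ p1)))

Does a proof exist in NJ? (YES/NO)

Derivation trace:
[∧I] p1, p0 ⊢ ((((p1 ∨ p1) ∧ (p0 ∧ p0)) ∨ p0) ∧ (p1 ∨ (p1 ∨ p1)))
  [∨I₁] p1, p0 ⊢ (((p1 ∨ p1) ∧ (p0 ∧ p0)) ∨ p0)
    [∧I] p1, p0 ⊢ ((p1 ∨ p1) ∧ (p0 ∧ p0))
      [∨I₁] p1 ⊢ (p1 ∨ p1)
        [Ax] p1 ⊢ p1
      [∧I] p0 ⊢ (p0 ∧ p0)
        [Ax] p0 ⊢ p0
        [Ax] p0 ⊢ p0
  [∨I₂] p1 ⊢ (p1 ∨ (p1 ∨ p1))
    [∨I₁] p1 ⊢ (p1 ∨ p1)
      [Ax] p1 ⊢ p1

Result: YES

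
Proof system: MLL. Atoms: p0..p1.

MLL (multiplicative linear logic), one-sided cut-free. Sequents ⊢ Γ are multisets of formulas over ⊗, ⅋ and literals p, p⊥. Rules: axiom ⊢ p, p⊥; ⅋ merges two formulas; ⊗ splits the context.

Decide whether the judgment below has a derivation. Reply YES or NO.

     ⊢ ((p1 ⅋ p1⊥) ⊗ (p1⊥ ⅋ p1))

Proof tree:
[⊗]  ⊢ ((p1 ⅋ p1⊥) ⊗ (p1⊥ ⅋ p1))
  [⅋]  ⊢ (p1 ⅋ p1⊥)
    [Ax]  ⊢ p1, p1⊥
  [⅋]  ⊢ (p1⊥ ⅋ p1)
    [Ax]  ⊢ p1, p1⊥

Result: YES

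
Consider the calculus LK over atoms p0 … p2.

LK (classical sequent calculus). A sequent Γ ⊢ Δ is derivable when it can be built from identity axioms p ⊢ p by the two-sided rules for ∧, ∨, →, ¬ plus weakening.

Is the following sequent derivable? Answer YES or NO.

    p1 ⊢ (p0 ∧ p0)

Truth-table refutation:
  v=000: Γ:[p1=F] Δ:[(p0 ∧ p0)=F] refutes=False
  v=001: Γ:[p1=F] Δ:[(p0 ∧ p0)=F] refutes=False
  v=010: Γ:[p1=T] Δ:[(p0 ∧ p0)=F] refutes=True  ← countermodel

Result: NO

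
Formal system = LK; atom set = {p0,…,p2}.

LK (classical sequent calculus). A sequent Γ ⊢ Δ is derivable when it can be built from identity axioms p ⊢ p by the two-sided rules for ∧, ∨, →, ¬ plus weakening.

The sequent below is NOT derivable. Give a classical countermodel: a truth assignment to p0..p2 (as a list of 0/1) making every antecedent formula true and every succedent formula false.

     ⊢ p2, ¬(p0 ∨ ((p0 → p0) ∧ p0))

Truth-table refutation:
  v=000: Γ:[] Δ:[p2=F, ¬(p0 ∨ ((p0 → p0) ∧ p0))=T] refutes=False
  v=001: Γ:[] Δ:[p2=T, ¬(p0 ∨ ((p0 → p0) ∧ p0))=T] refutes=False
  v=010: Γ:[] Δ:[p2=F, ¬(p0 ∨ ((p0 → p0) ∧ p0))=T] refutes=False
  v=011: Γ:[] Δ:[p2=T, ¬(p0 ∨ ((p0 → p0) ∧ p0))=T] refutes=False
  v=100: Γ:[] Δ:[p2=F, ¬(p0 ∨ ((p0 → p0) ∧ p0))=F] refutes=True  ← countermodel

Result: [1, 0, 0]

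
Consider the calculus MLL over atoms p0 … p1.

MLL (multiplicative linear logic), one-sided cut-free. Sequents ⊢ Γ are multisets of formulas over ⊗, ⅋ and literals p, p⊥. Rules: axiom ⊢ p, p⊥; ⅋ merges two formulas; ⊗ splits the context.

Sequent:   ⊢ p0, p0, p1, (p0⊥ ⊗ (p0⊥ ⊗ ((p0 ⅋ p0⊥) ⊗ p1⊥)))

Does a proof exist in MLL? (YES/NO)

Derivation (root first):
[⊗]  ⊢ p0, p0, p1, (p0⊥ ⊗ (p0⊥ ⊗ ((p0 ⅋ p0⊥) ⊗ p1⊥)))
  [Ax]  ⊢ p0, p0⊥
  [⊗]  ⊢ p0, p1, (p0⊥ ⊗ ((p0 ⅋ p0⊥) ⊗ p1⊥))
    [Ax]  ⊢ p0, p0⊥
    [⊗]  ⊢ p1, ((p0 ⅋ p0⊥) ⊗ p1⊥)
      [⅋]  ⊢ (p0 ⅋ p0⊥)
        [Ax]  ⊢ p0, p0⊥
      [Ax]  ⊢ p1, p1⊥

Result: YES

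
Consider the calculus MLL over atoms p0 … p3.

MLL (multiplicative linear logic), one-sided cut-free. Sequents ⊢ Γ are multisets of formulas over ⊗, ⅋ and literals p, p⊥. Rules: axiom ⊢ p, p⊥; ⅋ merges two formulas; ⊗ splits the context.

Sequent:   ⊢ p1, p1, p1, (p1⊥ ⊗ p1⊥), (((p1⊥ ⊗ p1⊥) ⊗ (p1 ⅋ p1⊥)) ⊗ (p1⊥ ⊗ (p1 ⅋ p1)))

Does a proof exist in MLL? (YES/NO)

Derivation trace:
[⊗]  ⊢ p1, p1, p1, (p1⊥ ⊗ p1⊥), (((p1⊥ ⊗ p1⊥) ⊗ (p1 ⅋ p1⊥)) ⊗ (p1⊥ ⊗ (p1 ⅋ p1)))
  [⊗]  ⊢ p1, p1, ((p1⊥ ⊗ p1⊥) ⊗ (p1 ⅋ p1⊥))
    [⊗]  ⊢ p1, p1, (p1⊥ ⊗ p1⊥)
      [Ax]  ⊢ p1, p1⊥
      [Ax]  ⊢ p1, p1⊥
    [⅋]  ⊢ (p1 ⅋ p1⊥)
      [Ax]  ⊢ p1, p1⊥
  [⊗]  ⊢ p1, (p1⊥ ⊗ p1⊥), (p1⊥ ⊗ (p1 ⅋ p1))
    [Ax]  ⊢ p1, p1⊥
    [⅋]  ⊢ (p1⊥ ⊗ p1⊥), (p1 ⅋ p1)
      [⊗]  ⊢ p1, p1, (p1⊥ ⊗ p1⊥)
        [Ax]  ⊢ p1, p1⊥
        [Ax]  ⊢ p1, p1⊥

Result: YES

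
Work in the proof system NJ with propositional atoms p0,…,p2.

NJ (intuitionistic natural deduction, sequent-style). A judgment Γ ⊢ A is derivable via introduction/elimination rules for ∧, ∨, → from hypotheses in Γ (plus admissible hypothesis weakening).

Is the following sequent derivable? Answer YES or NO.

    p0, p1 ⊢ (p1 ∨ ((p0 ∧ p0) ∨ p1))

Derivation trace:
[∨I₂] p0, p1 ⊢ (p1 ∨ ((p0 ∧ p0) ∨ p1))
  [∨I₁] p0, p1 ⊢ ((p0 ∧ p0) ∨ p1)
    [Wk] p0, p1 ⊢ (p0 ∧ p0)
      [∧I] p0 ⊢ (p0 ∧ p0)
        [Ax] p0 ⊢ p0
        [Ax] p0 ⊢ p0

Result: YES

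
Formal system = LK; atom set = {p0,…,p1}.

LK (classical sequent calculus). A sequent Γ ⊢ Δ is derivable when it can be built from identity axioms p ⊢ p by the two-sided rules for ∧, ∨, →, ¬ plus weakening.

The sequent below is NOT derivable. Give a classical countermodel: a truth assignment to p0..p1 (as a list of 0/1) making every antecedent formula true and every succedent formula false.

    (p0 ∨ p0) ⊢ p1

Search for a countermodel by truth-table:
  v=00: Γ:[(p0 ∨ p0)=F] Δ:[p1=F] refutes=False
  v=01: Γ:[(p0 ∨ p0)=F] Δ:[p1=T] refutes=False
  v=10: Γ:[(p0 ∨ p0)=T] Δ:[p1=F] refutes=True  ← countermodel

Result: [1, 0]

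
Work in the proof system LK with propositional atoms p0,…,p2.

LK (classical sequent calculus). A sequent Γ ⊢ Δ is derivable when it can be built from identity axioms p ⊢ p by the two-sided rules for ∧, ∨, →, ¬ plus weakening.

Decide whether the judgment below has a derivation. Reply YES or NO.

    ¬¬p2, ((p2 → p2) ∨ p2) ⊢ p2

Derivation trace:
[∨L] ¬¬p2, ((p2 → p2) ∨ p2) ⊢ p2
  [→L] ¬¬p2, (p2 → p2) ⊢ p2
    [¬L] ¬¬p2 ⊢ p2
      [¬R]  ⊢ p2, ¬p2
        [Ax] p2 ⊢ p2
    [Ax] p2 ⊢ p2
  [Ax] p2 ⊢ p2

Result: YES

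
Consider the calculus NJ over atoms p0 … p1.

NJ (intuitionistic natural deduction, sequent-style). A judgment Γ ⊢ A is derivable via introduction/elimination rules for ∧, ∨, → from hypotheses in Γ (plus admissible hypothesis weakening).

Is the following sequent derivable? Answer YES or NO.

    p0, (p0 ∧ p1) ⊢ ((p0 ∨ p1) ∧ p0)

Derivation (root first):
[Wk] p0, (p0 ∧ p1) ⊢ ((p0 ∨ p1) ∧ p0)
  [∧I] p0 ⊢ ((p0 ∨ p1) ∧ p0)
    [∨I₁] p0 ⊢ (p0 ∨ p1)
      [Ax] p0 ⊢ p0
    [Ax] p0 ⊢ p0

Result: YES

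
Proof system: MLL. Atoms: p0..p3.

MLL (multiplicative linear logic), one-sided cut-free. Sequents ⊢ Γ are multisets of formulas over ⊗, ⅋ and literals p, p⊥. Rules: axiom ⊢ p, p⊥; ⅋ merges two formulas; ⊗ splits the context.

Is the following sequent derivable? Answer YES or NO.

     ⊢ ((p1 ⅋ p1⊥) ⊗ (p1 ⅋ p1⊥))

Derivation trace:
[⊗]  ⊢ ((p1 ⅋ p1⊥) ⊗ (p1 ⅋ p1⊥))
  [⅋]  ⊢ (p1 ⅋ p1⊥)
    [Ax]  ⊢ p1, p1⊥
  [⅋]  ⊢ (p1 ⅋ p1⊥)
    [Ax]  ⊢ p1, p1⊥

Result: YES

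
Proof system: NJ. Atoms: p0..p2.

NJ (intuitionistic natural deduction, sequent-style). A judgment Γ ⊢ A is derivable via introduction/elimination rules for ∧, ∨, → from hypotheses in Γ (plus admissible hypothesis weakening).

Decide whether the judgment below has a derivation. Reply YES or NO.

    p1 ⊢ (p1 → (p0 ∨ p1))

Derivation trace:
[Wk] p1 ⊢ (p1 → (p0 ∨ p1))
  [→I]  ⊢ (p1 → (p0 ∨ p1))
    [∨I₂] p1 ⊢ (p0 ∨ p1)
      [Ax] p1 ⊢ p1

Result: YES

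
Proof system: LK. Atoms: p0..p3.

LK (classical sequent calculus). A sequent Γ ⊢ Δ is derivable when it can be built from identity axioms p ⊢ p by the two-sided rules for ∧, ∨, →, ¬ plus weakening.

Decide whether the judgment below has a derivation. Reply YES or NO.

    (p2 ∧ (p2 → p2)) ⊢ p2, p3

Derivation (root first):
[WR] (p2 ∧ (p2 → p2)) ⊢ p2, p3
  [∧L] (p2 ∧ (p2 → p2)) ⊢ p2
    [→L] p2, (p2 → p2) ⊢ p2
      [Ax] p2 ⊢ p2
      [Ax] p2 ⊢ p2

Result: YES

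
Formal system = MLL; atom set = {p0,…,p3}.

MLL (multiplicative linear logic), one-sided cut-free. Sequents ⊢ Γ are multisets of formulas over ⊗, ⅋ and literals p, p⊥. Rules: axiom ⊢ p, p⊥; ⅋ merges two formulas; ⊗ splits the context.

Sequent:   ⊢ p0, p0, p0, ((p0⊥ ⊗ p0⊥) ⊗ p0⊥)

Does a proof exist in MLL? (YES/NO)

Derivation (root first):
[⊗]  ⊢ p0, p0, p0, ((p0⊥ ⊗ p0⊥) ⊗ p0⊥)
  [⊗]  ⊢ p0, p0, (p0⊥ ⊗ p0⊥)
    [Ax]  ⊢ p0, p0⊥
    [Ax]  ⊢ p0, p0⊥
  [Ax]  ⊢ p0, p0⊥

Result: YES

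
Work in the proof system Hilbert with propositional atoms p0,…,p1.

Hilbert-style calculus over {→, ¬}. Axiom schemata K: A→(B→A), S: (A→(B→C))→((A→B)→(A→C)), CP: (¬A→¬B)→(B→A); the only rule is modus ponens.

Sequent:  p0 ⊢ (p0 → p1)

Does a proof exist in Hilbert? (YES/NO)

Truth-table refutation:
  v=00: Γ:[p0=F] Δ:[(p0 → p1)=T] refutes=False
  v=01: Γ:[p0=F] Δ:[(p0 → p1)=T] refutes=False
  v=10: Γ:[p0=T] Δ:[(p0 → p1)=F] refutes=True  ← countermodel

Result: NO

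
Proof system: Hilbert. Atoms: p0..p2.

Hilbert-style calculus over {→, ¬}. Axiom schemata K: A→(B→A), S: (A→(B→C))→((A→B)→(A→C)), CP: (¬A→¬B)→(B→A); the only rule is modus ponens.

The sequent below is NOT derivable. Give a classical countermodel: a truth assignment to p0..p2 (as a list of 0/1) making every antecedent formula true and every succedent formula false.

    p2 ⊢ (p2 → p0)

Enumerate valuations to refute Γ ⊢ Δ:
  v=000: Γ:[p2=F] Δ:[(p2 → p0)=T] refutes=False
  v=001: Γ:[p2=T] Δ:[(p2 → p0)=F] refutes=True  ← countermodel

Result: [0, 0, 1]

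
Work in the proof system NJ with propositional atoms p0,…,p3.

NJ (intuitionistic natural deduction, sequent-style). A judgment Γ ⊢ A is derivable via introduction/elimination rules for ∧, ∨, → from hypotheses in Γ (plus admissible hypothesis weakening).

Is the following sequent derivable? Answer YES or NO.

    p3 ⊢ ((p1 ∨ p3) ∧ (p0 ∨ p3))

Derivation (root first):
[∧I] p3 ⊢ ((p1 ∨ p3) ∧ (p0 ∨ p3))
  [∨I₂] p3 ⊢ (p1 ∨ p3)
    [Ax] p3 ⊢ p3
  [∨I₂] p3 ⊢ (p0 ∨ p3)
    [Ax] p3 ⊢ p3

Result: YES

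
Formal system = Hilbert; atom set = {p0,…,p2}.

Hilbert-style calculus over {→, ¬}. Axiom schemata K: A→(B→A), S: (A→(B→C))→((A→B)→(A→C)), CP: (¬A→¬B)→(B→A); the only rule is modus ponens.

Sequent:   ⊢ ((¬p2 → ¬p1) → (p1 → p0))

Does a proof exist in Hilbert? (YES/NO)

Truth-table refutation:
  v=000: Γ:[] Δ:[((¬p2 → ¬p1) → (p1 → p0))=T] refutes=False
  v=001: Γ:[] Δ:[((¬p2 → ¬p1) → (p1 → p0))=T] refutes=False
  v=010: Γ:[] Δ:[((¬p2 → ¬p1) → (p1 → p0))=T] refutes=False
  v=011: Γ:[] Δ:[((¬p2 → ¬p1) → (p1 → p0))=F] refutes=True  ← countermodel

Result: NO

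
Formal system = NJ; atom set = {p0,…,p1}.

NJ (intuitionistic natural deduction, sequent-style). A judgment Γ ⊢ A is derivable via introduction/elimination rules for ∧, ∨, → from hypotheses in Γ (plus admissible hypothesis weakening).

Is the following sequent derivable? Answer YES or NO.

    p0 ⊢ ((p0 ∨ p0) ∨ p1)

Derivation trace:
[∨I₁] p0 ⊢ ((p0 ∨ p0) ∨ p1)
  [∨I₁] p0 ⊢ (p0 ∨ p0)
    [Ax] p0 ⊢ p0

Result: YES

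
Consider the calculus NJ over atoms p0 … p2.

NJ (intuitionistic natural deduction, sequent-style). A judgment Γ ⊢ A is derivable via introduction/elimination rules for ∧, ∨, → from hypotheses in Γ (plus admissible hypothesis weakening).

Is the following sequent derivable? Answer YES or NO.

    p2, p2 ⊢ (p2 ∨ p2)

Proof tree:
[Wk] p2, p2 ⊢ (p2 ∨ p2)
  [∨I₂] p2 ⊢ (p2 ∨ p2)
    [Ax] p2 ⊢ p2

Result: YES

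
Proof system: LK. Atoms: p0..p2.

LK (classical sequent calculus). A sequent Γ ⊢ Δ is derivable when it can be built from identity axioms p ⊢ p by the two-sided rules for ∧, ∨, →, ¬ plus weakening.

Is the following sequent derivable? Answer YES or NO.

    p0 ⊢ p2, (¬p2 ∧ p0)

Derivation trace:
[∧R] p0 ⊢ p2, (¬p2 ∧ p0)
  [¬R]  ⊢ p2, ¬p2
    [Ax] p2 ⊢ p2
  [Ax] p0 ⊢ p0

Result: YES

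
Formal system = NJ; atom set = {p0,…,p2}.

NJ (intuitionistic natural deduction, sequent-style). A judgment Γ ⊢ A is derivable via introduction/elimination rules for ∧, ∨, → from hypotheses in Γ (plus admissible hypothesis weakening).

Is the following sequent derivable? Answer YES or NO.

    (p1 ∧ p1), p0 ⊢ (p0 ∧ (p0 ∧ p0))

Proof tree:
[∧I] (p1 ∧ p1), p0 ⊢ (p0 ∧ (p0 ∧ p0))
  [Ax] p0 ⊢ p0
  [∧I] (p1 ∧ p1), p0 ⊢ (p0 ∧ p0)
    [Wk] p0, (p1 ∧ p1) ⊢ p0
      [Ax] p0 ⊢ p0
    [Ax] p0 ⊢ p0

Result: YES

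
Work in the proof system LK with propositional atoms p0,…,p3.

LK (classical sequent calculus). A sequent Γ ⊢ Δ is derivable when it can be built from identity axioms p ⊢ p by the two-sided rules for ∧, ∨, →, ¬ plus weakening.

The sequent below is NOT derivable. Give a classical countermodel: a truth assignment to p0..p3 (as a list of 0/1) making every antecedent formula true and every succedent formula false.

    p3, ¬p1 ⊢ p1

Search for a countermodel by truth-table:
  v=0000: Γ:[p3=F, ¬p1=T] Δ:[p1=F] refutes=False
  v=0001: Γ:[p3=T, ¬p1=T] Δ:[p1=F] refutes=True  ← countermodel

Result: [0, 0, 0, 1]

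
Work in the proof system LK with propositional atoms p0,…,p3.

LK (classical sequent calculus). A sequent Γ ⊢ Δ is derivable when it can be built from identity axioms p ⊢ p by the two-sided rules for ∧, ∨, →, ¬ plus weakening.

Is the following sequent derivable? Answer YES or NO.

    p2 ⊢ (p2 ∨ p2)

Proof tree:
[∨R] p2 ⊢ (p2 ∨ p2)
  [WR] p2 ⊢ p2, p2
    [Ax] p2 ⊢ p2

Result: YES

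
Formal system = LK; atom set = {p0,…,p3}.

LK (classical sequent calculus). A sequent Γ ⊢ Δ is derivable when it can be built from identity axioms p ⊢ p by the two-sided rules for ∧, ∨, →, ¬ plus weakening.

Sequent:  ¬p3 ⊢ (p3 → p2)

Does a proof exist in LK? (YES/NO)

Derivation trace:
[¬L] ¬p3 ⊢ (p3 → p2)
  [→R]  ⊢ p3, (p3 → p2)
    [WR] p3 ⊢ p3, p2
      [Ax] p3 ⊢ p3

Result: YES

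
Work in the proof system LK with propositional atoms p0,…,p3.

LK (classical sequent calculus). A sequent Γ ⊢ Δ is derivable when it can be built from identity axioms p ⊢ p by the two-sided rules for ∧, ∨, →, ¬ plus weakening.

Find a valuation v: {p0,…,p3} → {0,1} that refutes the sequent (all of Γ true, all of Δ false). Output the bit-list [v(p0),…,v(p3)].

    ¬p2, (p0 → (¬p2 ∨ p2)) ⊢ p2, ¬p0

Enumerate valuations to refute Γ ⊢ Δ:
  v=0000: Γ:[¬p2=T, (p0 → (¬p2 ∨ p2))=T] Δ:[p2=F, ¬p0=T] refutes=False
  v=0001: Γ:[¬p2=T, (p0 → (¬p2 ∨ p2))=T] Δ:[p2=F, ¬p0=T] refutes=False
  v=0010: Γ:[¬p2=F, (p0 → (¬p2 ∨ p2))=T] Δ:[p2=T, ¬p0=T] refutes=False
  v=0011: Γ:[¬p2=F, (p0 → (¬p2 ∨ p2))=T] Δ:[p2=T, ¬p0=T] refutes=False
  v=0100: Γ:[¬p2=T, (p0 → (¬p2 ∨ p2))=T] Δ:[p2=F, ¬p0=T] refutes=False
  v=0101: Γ:[¬p2=T, (p0 → (¬p2 ∨ p2))=T] Δ:[p2=F, ¬p0=T] refutes=False
  v=0110: Γ:[¬p2=F, (p0 → (¬p2 ∨ p2))=T] Δ:[p2=T, ¬p0=T] refutes=False
  v=0111: Γ:[¬p2=F, (p0 → (¬p2 ∨ p2))=T] Δ:[p2=T, ¬p0=T] refutes=False
  v=1000: Γ:[¬p2=T, (p0 → (¬p2 ∨ p2))=T] Δ:[p2=F, ¬p0=F] refutes=True  ← countermodel

Result: [1, 0, 0, 0]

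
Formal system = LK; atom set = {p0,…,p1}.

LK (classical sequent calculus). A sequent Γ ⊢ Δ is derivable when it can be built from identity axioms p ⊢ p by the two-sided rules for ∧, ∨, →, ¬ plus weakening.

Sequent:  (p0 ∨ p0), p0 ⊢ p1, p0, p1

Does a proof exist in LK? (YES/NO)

Derivation (root first):
[WL] (p0 ∨ p0), p0 ⊢ p1, p0, p1
  [WR] (p0 ∨ p0) ⊢ p1, p0, p1
    [∨L] (p0 ∨ p0) ⊢ p1, p0
      [Ax] p0 ⊢ p0
      [WR] p0 ⊢ p0, p1
        [Ax] p0 ⊢ p0

Result: YES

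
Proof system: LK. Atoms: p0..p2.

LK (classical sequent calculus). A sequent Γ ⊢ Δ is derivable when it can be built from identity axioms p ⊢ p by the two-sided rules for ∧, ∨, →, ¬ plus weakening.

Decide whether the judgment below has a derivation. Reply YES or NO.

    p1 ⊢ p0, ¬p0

Derivation trace:
[WL] p1 ⊢ p0, ¬p0
  [¬R]  ⊢ p0, ¬p0
    [Ax] p0 ⊢ p0

Result: YES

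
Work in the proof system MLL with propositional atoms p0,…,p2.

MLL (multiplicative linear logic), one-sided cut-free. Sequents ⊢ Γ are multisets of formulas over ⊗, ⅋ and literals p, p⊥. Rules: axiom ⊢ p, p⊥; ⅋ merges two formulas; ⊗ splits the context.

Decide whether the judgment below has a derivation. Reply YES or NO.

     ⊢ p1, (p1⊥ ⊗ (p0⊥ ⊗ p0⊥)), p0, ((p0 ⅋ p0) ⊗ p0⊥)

Proof tree:
[⊗]  ⊢ p1, (p1⊥ ⊗ (p0⊥ ⊗ p0⊥)), p0, ((p0 ⅋ p0) ⊗ p0⊥)
  [⅋]  ⊢ p1, (p1⊥ ⊗ (p0⊥ ⊗ p0⊥)), (p0 ⅋ p0)
    [⊗]  ⊢ p1, p0, p0, (p1⊥ ⊗ (p0⊥ ⊗ p0⊥))
      [Ax]  ⊢ p1, p1⊥
      [⊗]  ⊢ p0, p0, (p0⊥ ⊗ p0⊥)
        [Ax]  ⊢ p0, p0⊥
        [Ax]  ⊢ p0, p0⊥
  [Ax]  ⊢ p0, p0⊥

Result: YES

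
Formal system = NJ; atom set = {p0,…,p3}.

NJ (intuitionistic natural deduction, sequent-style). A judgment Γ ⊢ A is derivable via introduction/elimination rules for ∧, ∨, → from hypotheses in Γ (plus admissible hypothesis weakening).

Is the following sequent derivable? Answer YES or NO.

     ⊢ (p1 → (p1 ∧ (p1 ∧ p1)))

Proof tree:
[→I]  ⊢ (p1 → (p1 ∧ (p1 ∧ p1)))
  [∧I] p1 ⊢ (p1 ∧ (p1 ∧ p1))
    [Ax] p1 ⊢ p1
    [∧I] p1 ⊢ (p1 ∧ p1)
      [Ax] p1 ⊢ p1
      [Ax] p1 ⊢ p1

Result: YES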